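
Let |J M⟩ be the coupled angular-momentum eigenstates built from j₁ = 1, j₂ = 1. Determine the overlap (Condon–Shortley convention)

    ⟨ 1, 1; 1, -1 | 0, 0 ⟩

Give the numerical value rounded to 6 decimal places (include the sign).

√[1·2!0!0!/3! · 2!0!0!2!0!0!] = √(4/3)
  +(−1)^0/∏(0,2,0,0,0,0)! = 1/2  (running 1/2)
⟨..|..⟩ = √(4/3)·(1/2) = +0.577350

+√(1/3) = +0.577350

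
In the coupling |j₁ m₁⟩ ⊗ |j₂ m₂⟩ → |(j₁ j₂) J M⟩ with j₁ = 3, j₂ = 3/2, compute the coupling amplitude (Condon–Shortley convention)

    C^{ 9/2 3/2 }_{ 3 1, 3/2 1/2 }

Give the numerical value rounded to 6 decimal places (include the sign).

√[10·0!6!3!/10! · 4!2!2!1!6!3!] = √(34560/7)
  +(−1)^0/∏(0,0,2,2,4,1)! = 1/96  (running 1/96)
⟨..|..⟩ = √(34560/7)·(1/96) = +0.731925

+√(15/28) = +0.731925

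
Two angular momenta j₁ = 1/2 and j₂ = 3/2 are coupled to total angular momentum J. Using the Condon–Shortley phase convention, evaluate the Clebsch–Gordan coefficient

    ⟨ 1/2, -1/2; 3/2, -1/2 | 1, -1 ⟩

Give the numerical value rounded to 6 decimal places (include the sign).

√[3·1!0!2!/4! · 0!1!1!2!0!2!] = √(1)
  +(−1)^1/∏(1,0,0,0,0,2)! = -1/2  (running -1/2)
⟨..|..⟩ = √(1)·(-1/2) = -0.500000

-0.500000  (= −√(1/4))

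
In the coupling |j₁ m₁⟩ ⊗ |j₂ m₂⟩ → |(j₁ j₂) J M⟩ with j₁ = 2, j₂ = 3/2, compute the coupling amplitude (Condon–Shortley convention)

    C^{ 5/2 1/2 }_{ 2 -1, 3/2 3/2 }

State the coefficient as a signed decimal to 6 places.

−√(27/70) ≈ -0.621059

triangle: 1!·3!·2!/7! = 12/5040
(j±m)!: 1!·3!·3!·0!·3!·2! = 432
prefactor² = (2J+1)·Δ·N² = 216/35
  k=1: −1/(1!·0!·2!·2!·1!·0!) = -1/4
Σ = -1/4  ⇒  CG² = 216/35·(-1/4)² = 27/70
CG = −√(27/70) = -0.621059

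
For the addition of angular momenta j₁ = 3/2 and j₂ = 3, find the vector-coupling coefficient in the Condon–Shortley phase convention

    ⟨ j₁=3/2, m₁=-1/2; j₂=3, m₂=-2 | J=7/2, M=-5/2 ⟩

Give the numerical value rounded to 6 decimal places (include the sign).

triangle: 1!×2!×5!/9! = 240/362880
(j±m)!: 1!×2!×1!×5!×1!×6! = 172800
prefactor² = (2J+1)×Δ×N² = 6400/7
  k=0: +1/(0!×1!×2!×1!×0!×4!) = 1/48
  k=1: −1/(1!×0!×1!×0!×1!×5!) = -1/120
Σ = 1/80  ⇒  CG² = 6400/7×1/80² = 1/7
CG = +√(1/7) = +0.377964

+√(1/7) ≈ +0.377964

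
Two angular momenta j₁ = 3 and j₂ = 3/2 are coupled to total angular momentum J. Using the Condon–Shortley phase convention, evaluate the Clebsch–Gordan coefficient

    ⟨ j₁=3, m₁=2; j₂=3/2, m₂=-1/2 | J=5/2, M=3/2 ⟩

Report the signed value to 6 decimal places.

√[6·2!4!1!/8! · 5!1!1!2!4!1!] = √(288/7)
  +(−1)^0/∏(0,2,1,1,3,0)! = 1/12  (running 1/12)
  +(−1)^1/∏(1,1,0,0,4,1)! = -1/24  (running 1/24)
⟨..|..⟩ = √(288/7)·(1/24) = +0.267261

+0.267261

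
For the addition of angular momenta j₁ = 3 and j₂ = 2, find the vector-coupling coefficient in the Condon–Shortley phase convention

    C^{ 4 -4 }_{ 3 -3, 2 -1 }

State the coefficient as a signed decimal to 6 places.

-0.774597  (= −√(3/5))

j₁+j₂−J=1  J+j₁−j₂=5  J−j₁+j₂=3  j₁+j₂+J+1=10
(j₁±m₁, j₂±m₂, J±M) = (0,6,1,3,0,8)
P² = 311040
sum k=1..1:
  [1] −1/720 = -1/720
S = -1/720
C² = P²·S² = 3/5 ; C = -0.774597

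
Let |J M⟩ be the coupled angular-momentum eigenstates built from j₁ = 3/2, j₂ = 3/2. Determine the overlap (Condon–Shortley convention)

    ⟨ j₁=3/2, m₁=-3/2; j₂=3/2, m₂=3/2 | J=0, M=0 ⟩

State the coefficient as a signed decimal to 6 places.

−√(1/4) ≈ -0.500000

triangle: 3!·0!·0!/4! = 6/24
(j±m)!: 0!·3!·3!·0!·0!·0! = 36
prefactor² = (2J+1)·Δ·N² = 9
  k=3: −1/(3!·0!·0!·0!·0!·0!) = -1/6
Σ = -1/6  ⇒  CG² = 9·(-1/6)² = 1/4
CG = −√(1/4) = -0.500000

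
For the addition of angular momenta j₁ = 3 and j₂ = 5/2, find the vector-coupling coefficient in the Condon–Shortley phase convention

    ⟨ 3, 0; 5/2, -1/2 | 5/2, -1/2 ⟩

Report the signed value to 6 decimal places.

triangle: 3!*3!*2!/9! = 72/362880
(j±m)!: 3!*3!*2!*3!*2!*3! = 5184
prefactor² = (2J+1)*Δ*N² = 216/35
  k=0: +1/(0!*3!*3!*2!*0!*0!) = 1/72
  k=1: −1/(1!*2!*2!*1!*1!*1!) = -1/4
  k=2: +1/(2!*1!*1!*0!*2!*2!) = 1/8
Σ = -1/9  ⇒  CG² = 216/35*(-1/9)² = 8/105
CG = −√(8/105) = -0.276026

−√(8/105) ≈ -0.276026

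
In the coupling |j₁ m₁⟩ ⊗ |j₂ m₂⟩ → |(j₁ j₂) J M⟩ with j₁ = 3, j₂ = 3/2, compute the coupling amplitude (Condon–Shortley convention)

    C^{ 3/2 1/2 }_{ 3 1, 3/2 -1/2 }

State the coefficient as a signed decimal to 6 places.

−√(12/35) ≈ -0.585540

j₁+j₂−J=3  J+j₁−j₂=3  J−j₁+j₂=0  j₁+j₂+J+1=7
(j₁±m₁, j₂±m₂, J±M) = (4,2,1,2,2,1)
P² = 192/35
sum k=1..1:
  [1] −1/4 = -1/4
S = -1/4
C² = P²·S² = 12/35 ; C = -0.585540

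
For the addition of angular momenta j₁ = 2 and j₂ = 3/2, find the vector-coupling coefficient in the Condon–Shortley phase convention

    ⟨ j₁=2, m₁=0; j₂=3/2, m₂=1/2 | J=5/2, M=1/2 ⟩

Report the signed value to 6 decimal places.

j₁+j₂−J=1  J+j₁−j₂=3  J−j₁+j₂=2  j₁+j₂+J+1=7
(j₁±m₁, j₂±m₂, J±M) = (2,2,2,1,3,2)
P² = 48/35
sum k=0..1:
  [0] +1/4 = 1/4
  [1] −1/2 = -1/2
S = -1/4
C² = P²·S² = 3/35 ; C = -0.292770

−√(3/35) = -0.292770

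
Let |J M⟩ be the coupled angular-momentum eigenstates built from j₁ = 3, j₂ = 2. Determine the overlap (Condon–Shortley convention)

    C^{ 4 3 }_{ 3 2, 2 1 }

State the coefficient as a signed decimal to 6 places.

+√(1/20) = +0.223607

triangle: 1!·5!·3!/10! = 720/3628800
(j±m)!: 5!·1!·3!·1!·7!·1! = 3628800
prefactor² = (2J+1)·Δ·N² = 6480
  k=0: +1/(0!·1!·1!·3!·4!·0!) = 1/144
  k=1: −1/(1!·0!·0!·2!·5!·1!) = -1/240
Σ = 1/360  ⇒  CG² = 6480·1/360² = 1/20
CG = +√(1/20) = +0.223607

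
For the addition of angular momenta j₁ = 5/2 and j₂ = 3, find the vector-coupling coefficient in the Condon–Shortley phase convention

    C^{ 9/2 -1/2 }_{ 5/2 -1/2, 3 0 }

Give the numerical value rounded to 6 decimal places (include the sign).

√[10·1!4!5!/11! · 2!3!3!3!4!5!] = √(69120/77)
  +(−1)^0/∏(0,1,3,3,1,2)! = 1/72  (running 1/72)
  +(−1)^1/∏(1,0,2,2,2,3)! = -1/48  (running -1/144)
⟨..|..⟩ = √(69120/77)·(-1/144) = -0.208063

-0.208063  (= −√(10/231))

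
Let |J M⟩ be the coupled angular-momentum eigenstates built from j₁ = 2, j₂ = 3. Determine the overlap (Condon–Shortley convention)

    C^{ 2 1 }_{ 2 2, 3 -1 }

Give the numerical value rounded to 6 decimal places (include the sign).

+0.462910

√[5·3!1!3!/8! · 4!0!2!4!3!1!] = √(216/7)
  +(−1)^0/∏(0,3,0,2,1,1)! = 1/12  (running 1/12)
⟨..|..⟩ = √(216/7)·(1/12) = +0.462910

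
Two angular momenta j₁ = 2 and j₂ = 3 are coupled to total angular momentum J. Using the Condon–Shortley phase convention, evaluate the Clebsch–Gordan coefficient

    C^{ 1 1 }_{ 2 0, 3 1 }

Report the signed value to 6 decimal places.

j₁+j₂−J=4  J+j₁−j₂=0  J−j₁+j₂=2  j₁+j₂+J+1=7
(j₁±m₁, j₂±m₂, J±M) = (2,2,4,2,2,0)
P² = 384/35
sum k=2..2:
  [2] +1/8 = 1/8
S = 1/8
C² = P²·S² = 6/35 ; C = +0.414039

+0.414039  (= +√(6/35))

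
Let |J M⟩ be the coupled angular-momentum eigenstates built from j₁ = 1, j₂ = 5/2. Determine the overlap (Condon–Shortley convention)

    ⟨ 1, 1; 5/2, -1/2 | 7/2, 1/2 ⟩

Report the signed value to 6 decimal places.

+√(2/7) = +0.534522

j₁+j₂−J=0  J+j₁−j₂=2  J−j₁+j₂=5  j₁+j₂+J+1=8
(j₁±m₁, j₂±m₂, J±M) = (2,0,2,3,4,3)
P² = 1152/7
sum k=0..0:
  [0] +1/24 = 1/24
S = 1/24
C² = P²·S² = 2/7 ; C = +0.534522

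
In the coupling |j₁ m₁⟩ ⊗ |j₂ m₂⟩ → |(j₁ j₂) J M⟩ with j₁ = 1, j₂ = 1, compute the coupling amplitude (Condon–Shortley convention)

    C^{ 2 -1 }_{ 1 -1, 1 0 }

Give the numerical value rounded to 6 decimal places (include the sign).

√[5·0!2!2!/5! · 0!2!1!1!1!3!] = √(2)
  +(−1)^0/∏(0,0,2,1,0,1)! = 1/2  (running 1/2)
⟨..|..⟩ = √(2)·(1/2) = +0.707107

+0.707107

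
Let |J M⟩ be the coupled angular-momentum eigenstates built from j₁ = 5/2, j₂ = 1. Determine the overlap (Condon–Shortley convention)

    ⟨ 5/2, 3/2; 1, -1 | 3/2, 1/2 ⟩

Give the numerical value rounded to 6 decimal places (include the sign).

√[4·2!3!0!/6! · 4!1!0!2!2!1!] = √(32/5)
  +(−1)^0/∏(0,2,1,0,2,0)! = 1/4  (running 1/4)
⟨..|..⟩ = √(32/5)·(1/4) = +0.632456

+0.632456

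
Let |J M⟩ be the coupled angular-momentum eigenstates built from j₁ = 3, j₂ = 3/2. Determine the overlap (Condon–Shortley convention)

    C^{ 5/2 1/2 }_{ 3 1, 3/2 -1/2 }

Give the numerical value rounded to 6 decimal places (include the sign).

j₁+j₂−J=2  J+j₁−j₂=4  J−j₁+j₂=1  j₁+j₂+J+1=8
(j₁±m₁, j₂±m₂, J±M) = (4,2,1,2,3,2)
P² = 288/35
sum k=0..1:
  [0] +1/8 = 1/8
  [1] −1/6 = -1/6
S = -1/24
C² = P²·S² = 1/70 ; C = -0.119523

−√(1/70) = -0.119523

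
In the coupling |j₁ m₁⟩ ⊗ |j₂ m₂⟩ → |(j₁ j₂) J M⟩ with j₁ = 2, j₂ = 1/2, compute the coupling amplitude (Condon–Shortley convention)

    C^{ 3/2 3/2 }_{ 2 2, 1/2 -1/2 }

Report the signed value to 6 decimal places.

triangle: 1!·3!·0!/5! = 6/120
(j±m)!: 4!·0!·0!·1!·3!·0! = 144
prefactor² = (2J+1)·Δ·N² = 144/5
  k=0: +1/(0!·1!·0!·0!·3!·0!) = 1/6
Σ = 1/6  ⇒  CG² = 144/5·1/6² = 4/5
CG = +√(4/5) = +0.894427

+0.894427  (= +√(4/5))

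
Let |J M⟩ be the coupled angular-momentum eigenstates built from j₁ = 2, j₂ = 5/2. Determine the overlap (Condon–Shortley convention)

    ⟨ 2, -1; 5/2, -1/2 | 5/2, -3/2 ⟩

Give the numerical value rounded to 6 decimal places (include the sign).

-0.414039  (= −√(6/35))

j₁+j₂−J=2  J+j₁−j₂=2  J−j₁+j₂=3  j₁+j₂+J+1=8
(j₁±m₁, j₂±m₂, J±M) = (1,3,2,3,1,4)
P² = 216/35
sum k=1..2:
  [1] −1/4 = -1/4
  [2] +1/12 = 1/12
S = -1/6
C² = P²·S² = 6/35 ; C = -0.414039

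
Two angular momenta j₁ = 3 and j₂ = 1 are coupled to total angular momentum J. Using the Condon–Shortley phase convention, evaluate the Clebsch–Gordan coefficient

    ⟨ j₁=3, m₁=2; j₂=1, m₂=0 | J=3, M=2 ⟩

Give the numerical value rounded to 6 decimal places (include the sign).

j₁+j₂−J=1  J+j₁−j₂=5  J−j₁+j₂=1  j₁+j₂+J+1=8
(j₁±m₁, j₂±m₂, J±M) = (5,1,1,1,5,1)
P² = 300
sum k=0..1:
  [0] +1/24 = 1/24
  [1] −1/120 = -1/120
S = 1/30
C² = P²·S² = 1/3 ; C = +0.577350

+√(1/3) ≈ +0.577350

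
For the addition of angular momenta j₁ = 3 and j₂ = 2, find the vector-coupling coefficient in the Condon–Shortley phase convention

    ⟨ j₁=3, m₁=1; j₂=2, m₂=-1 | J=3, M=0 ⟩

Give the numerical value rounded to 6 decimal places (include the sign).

+0.182574  (= +√(1/30))

j₁+j₂−J=2  J+j₁−j₂=4  J−j₁+j₂=2  j₁+j₂+J+1=9
(j₁±m₁, j₂±m₂, J±M) = (4,2,1,3,3,3)
P² = 96/5
sum k=0..1:
  [0] +1/8 = 1/8
  [1] −1/12 = -1/12
S = 1/24
C² = P²·S² = 1/30 ; C = +0.182574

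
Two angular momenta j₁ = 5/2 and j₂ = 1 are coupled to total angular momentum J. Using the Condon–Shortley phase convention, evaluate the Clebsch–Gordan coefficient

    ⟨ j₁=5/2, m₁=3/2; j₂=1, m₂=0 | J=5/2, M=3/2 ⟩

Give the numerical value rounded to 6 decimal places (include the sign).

j₁+j₂−J=1  J+j₁−j₂=4  J−j₁+j₂=1  j₁+j₂+J+1=7
(j₁±m₁, j₂±m₂, J±M) = (4,1,1,1,4,1)
P² = 576/35
sum k=0..1:
  [0] +1/6 = 1/6
  [1] −1/24 = -1/24
S = 1/8
C² = P²·S² = 9/35 ; C = +0.507093

+0.507093  (= +√(9/35))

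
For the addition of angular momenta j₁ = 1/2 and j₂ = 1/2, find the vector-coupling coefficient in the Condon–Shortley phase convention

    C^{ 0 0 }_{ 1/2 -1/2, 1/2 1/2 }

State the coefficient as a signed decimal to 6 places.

-0.707107

√[1·1!0!0!/2! · 0!1!1!0!0!0!] = √(1/2)
  +(−1)^1/∏(1,0,0,0,0,0)! = -1  (running -1)
⟨..|..⟩ = √(1/2)·(-1) = -0.707107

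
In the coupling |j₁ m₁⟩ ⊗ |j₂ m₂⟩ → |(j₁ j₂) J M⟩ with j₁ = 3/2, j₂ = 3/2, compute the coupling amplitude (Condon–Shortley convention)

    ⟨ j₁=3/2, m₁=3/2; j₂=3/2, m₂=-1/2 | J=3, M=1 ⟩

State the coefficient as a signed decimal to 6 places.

√[7·0!3!3!/7! · 3!0!1!2!4!2!] = √(144/5)
  +(−1)^0/∏(0,0,0,1,3,2)! = 1/12  (running 1/12)
⟨..|..⟩ = √(144/5)·(1/12) = +0.447214

+0.447214  (= +√(1/5))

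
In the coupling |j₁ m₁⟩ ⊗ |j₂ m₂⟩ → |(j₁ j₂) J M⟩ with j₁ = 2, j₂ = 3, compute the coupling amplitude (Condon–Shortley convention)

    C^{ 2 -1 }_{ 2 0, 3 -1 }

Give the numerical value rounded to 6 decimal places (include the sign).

j₁+j₂−J=3  J+j₁−j₂=1  J−j₁+j₂=3  j₁+j₂+J+1=8
(j₁±m₁, j₂±m₂, J±M) = (2,2,2,4,1,3)
P² = 36/7
sum k=1..2:
  [1] −1/4 = -1/4
  [2] +1/12 = 1/12
S = -1/6
C² = P²·S² = 1/7 ; C = -0.377964

-0.377964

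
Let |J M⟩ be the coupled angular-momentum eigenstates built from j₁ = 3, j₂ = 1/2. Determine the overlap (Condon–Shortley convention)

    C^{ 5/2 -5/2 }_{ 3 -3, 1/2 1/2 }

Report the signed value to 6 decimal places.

triangle: 1!·5!·0!/7! = 120/5040
(j±m)!: 0!·6!·1!·0!·0!·5! = 86400
prefactor² = (2J+1)·Δ·N² = 86400/7
  k=1: −1/(1!·0!·5!·0!·0!·0!) = -1/120
Σ = -1/120  ⇒  CG² = 86400/7·(-1/120)² = 6/7
CG = −√(6/7) = -0.925820

-0.925820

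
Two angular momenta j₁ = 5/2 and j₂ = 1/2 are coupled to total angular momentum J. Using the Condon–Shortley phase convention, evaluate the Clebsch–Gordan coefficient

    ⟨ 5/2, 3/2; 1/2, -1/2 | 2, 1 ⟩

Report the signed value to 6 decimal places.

+√(2/3) = +0.816497

j₁+j₂−J=1  J+j₁−j₂=4  J−j₁+j₂=0  j₁+j₂+J+1=6
(j₁±m₁, j₂±m₂, J±M) = (4,1,0,1,3,1)
P² = 24
sum k=0..0:
  [0] +1/6 = 1/6
S = 1/6
C² = P²·S² = 2/3 ; C = +0.816497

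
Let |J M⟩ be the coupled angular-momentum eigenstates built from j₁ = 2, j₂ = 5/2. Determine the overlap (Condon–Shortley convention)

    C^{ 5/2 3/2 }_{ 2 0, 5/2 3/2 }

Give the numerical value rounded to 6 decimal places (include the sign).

j₁+j₂−J=2  J+j₁−j₂=2  J−j₁+j₂=3  j₁+j₂+J+1=8
(j₁±m₁, j₂±m₂, J±M) = (2,2,4,1,4,1)
P² = 288/35
sum k=1..2:
  [1] −1/6 = -1/6
  [2] +1/8 = 1/8
S = -1/24
C² = P²·S² = 1/70 ; C = -0.119523

-0.119523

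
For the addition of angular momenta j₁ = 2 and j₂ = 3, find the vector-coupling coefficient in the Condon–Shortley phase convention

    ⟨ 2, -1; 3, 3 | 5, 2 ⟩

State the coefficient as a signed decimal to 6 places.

+√(1/30) ≈ +0.182574

triangle: 0!*4!*6!/11! = 17280/39916800
(j±m)!: 1!*3!*6!*0!*7!*3! = 130636800
prefactor² = (2J+1)*Δ*N² = 622080
  k=0: +1/(0!*0!*3!*6!*1!*0!) = 1/4320
Σ = 1/4320  ⇒  CG² = 622080*1/4320² = 1/30
CG = +√(1/30) = +0.182574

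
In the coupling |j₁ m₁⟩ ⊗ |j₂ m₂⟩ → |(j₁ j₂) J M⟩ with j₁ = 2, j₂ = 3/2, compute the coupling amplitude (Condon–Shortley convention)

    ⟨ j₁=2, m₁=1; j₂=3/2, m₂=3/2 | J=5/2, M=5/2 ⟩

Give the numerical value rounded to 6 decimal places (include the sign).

−√(3/7) ≈ -0.654654

√[6·1!3!2!/7! · 3!1!3!0!5!0!] = √(432/7)
  +(−1)^1/∏(1,0,0,2,3,0)! = -1/12  (running -1/12)
⟨..|..⟩ = √(432/7)·(-1/12) = -0.654654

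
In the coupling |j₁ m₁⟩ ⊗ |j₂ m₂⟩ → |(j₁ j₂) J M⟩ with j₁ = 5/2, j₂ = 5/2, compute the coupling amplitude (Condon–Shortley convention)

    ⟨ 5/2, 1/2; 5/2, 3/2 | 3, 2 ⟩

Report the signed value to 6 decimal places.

−√(1/12) ≈ -0.288675

j₁+j₂−J=2  J+j₁−j₂=3  J−j₁+j₂=3  j₁+j₂+J+1=9
(j₁±m₁, j₂±m₂, J±M) = (3,2,4,1,5,1)
P² = 48
sum k=1..2:
  [1] −1/12 = -1/12
  [2] +1/24 = 1/24
S = -1/24
C² = P²·S² = 1/12 ; C = -0.288675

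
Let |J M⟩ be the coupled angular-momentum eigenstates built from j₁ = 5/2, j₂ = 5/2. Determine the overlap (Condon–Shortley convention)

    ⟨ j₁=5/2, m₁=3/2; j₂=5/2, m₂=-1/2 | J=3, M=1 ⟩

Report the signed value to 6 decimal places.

+√(1/30) = +0.182574

j₁+j₂−J=2  J+j₁−j₂=3  J−j₁+j₂=3  j₁+j₂+J+1=9
(j₁±m₁, j₂±m₂, J±M) = (4,1,2,3,4,2)
P² = 96/5
sum k=0..1:
  [0] +1/8 = 1/8
  [1] −1/12 = -1/12
S = 1/24
C² = P²·S² = 1/30 ; C = +0.182574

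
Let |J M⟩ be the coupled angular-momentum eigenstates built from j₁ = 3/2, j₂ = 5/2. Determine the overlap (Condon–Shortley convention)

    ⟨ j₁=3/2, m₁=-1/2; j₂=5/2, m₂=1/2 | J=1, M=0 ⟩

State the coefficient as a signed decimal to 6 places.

+0.547723  (= +√(3/10))

√[3·3!0!2!/6! · 1!2!3!2!1!1!] = √(6/5)
  +(−1)^2/∏(2,1,0,1,0,1)! = 1/2  (running 1/2)
⟨..|..⟩ = √(6/5)·(1/2) = +0.547723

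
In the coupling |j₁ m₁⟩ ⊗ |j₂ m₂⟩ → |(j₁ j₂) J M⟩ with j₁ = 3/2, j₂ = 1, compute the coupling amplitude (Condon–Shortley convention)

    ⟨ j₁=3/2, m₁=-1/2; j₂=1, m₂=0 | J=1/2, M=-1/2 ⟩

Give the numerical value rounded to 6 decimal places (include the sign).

−√(1/3) = -0.577350

triangle: 2!×1!×0!/4! = 2/24
(j±m)!: 1!×2!×1!×1!×0!×1! = 2
prefactor² = (2J+1)×Δ×N² = 1/3
  k=1: −1/(1!×1!×1!×0!×0!×0!) = -1
Σ = -1  ⇒  CG² = 1/3×(-1)² = 1/3
CG = −√(1/3) = -0.577350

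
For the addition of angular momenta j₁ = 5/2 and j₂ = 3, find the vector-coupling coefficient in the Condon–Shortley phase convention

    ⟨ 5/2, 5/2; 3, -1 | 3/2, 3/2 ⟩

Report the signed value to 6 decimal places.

+0.267261

√[4·4!1!2!/8! · 5!0!2!4!3!0!] = √(1152/7)
  +(−1)^0/∏(0,4,0,2,1,0)! = 1/48  (running 1/48)
⟨..|..⟩ = √(1152/7)·(1/48) = +0.267261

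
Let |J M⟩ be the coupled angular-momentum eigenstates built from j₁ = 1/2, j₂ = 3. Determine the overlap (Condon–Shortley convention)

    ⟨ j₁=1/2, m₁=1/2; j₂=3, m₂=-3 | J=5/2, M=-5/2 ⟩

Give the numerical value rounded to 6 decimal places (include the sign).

+0.925820  (= +√(6/7))

√[6·1!0!5!/7! · 1!0!0!6!0!5!] = √(86400/7)
  +(−1)^0/∏(0,1,0,0,0,5)! = 1/120  (running 1/120)
⟨..|..⟩ = √(86400/7)·(1/120) = +0.925820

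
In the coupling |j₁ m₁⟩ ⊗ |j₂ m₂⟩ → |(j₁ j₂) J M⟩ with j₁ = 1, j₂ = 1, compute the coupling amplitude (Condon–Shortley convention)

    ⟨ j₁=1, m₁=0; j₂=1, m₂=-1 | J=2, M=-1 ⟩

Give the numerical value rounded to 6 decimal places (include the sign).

+0.707107

triangle: 0!×2!×2!/5! = 4/120
(j±m)!: 1!×1!×0!×2!×1!×3! = 12
prefactor² = (2J+1)×Δ×N² = 2
  k=0: +1/(0!×0!×1!×0!×1!×2!) = 1/2
Σ = 1/2  ⇒  CG² = 2×1/2² = 1/2
CG = +√(1/2) = +0.707107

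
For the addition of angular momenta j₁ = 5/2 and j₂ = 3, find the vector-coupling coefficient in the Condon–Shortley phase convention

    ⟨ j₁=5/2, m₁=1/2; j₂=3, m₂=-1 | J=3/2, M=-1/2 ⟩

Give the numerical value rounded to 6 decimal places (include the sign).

−√(1/105) = -0.097590

triangle: 4!×1!×2!/8! = 48/40320
(j±m)!: 3!×2!×2!×4!×1!×2! = 1152
prefactor² = (2J+1)×Δ×N² = 192/35
  k=1: −1/(1!×3!×1!×1!×0!×1!) = -1/6
  k=2: +1/(2!×2!×0!×0!×1!×2!) = 1/8
Σ = -1/24  ⇒  CG² = 192/35×(-1/24)² = 1/105
CG = −√(1/105) = -0.097590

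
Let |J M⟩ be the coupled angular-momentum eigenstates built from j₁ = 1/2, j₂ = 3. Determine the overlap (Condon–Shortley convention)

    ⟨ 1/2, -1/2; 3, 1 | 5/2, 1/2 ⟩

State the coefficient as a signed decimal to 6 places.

√[6·1!0!5!/7! · 0!1!4!2!3!2!] = √(576/7)
  +(−1)^1/∏(1,0,0,3,0,2)! = -1/12  (running -1/12)
⟨..|..⟩ = √(576/7)·(-1/12) = -0.755929

-0.755929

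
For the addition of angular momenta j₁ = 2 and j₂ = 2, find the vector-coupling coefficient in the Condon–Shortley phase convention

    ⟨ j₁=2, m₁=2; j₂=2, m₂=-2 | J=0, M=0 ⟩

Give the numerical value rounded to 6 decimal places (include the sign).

+0.447214  (= +√(1/5))

√[1·4!0!0!/5! · 4!0!0!4!0!0!] = √(576/5)
  +(−1)^0/∏(0,4,0,0,0,0)! = 1/24  (running 1/24)
⟨..|..⟩ = √(576/5)·(1/24) = +0.447214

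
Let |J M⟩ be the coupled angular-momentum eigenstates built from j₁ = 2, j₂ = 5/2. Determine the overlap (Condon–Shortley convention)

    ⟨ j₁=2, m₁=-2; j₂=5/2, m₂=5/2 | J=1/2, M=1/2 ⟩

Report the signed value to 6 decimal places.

+0.577350

j₁+j₂−J=4  J+j₁−j₂=0  J−j₁+j₂=1  j₁+j₂+J+1=6
(j₁±m₁, j₂±m₂, J±M) = (0,4,5,0,1,0)
P² = 192
sum k=4..4:
  [4] +1/24 = 1/24
S = 1/24
C² = P²·S² = 1/3 ; C = +0.577350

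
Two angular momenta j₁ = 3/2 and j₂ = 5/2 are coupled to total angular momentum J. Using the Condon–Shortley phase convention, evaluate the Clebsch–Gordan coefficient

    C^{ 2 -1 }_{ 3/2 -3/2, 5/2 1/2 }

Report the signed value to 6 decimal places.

+√(9/28) = +0.566947

j₁+j₂−J=2  J+j₁−j₂=1  J−j₁+j₂=3  j₁+j₂+J+1=7
(j₁±m₁, j₂±m₂, J±M) = (0,3,3,2,1,3)
P² = 36/7
sum k=2..2:
  [2] +1/4 = 1/4
S = 1/4
C² = P²·S² = 9/28 ; C = +0.566947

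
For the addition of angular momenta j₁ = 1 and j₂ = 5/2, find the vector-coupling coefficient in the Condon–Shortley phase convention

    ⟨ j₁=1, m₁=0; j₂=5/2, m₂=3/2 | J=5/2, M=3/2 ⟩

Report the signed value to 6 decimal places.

-0.507093

√[6·1!1!4!/7! · 1!1!4!1!4!1!] = √(576/35)
  +(−1)^0/∏(0,1,1,4,0,0)! = 1/24  (running 1/24)
  +(−1)^1/∏(1,0,0,3,1,1)! = -1/6  (running -1/8)
⟨..|..⟩ = √(576/35)·(-1/8) = -0.507093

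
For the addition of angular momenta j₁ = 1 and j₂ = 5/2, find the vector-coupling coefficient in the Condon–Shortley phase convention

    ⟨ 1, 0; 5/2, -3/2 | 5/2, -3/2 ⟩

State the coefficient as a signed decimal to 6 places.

j₁+j₂−J=1  J+j₁−j₂=1  J−j₁+j₂=4  j₁+j₂+J+1=7
(j₁±m₁, j₂±m₂, J±M) = (1,1,1,4,1,4)
P² = 576/35
sum k=0..1:
  [0] +1/6 = 1/6
  [1] −1/24 = -1/24
S = 1/8
C² = P²·S² = 9/35 ; C = +0.507093

+0.507093  (= +√(9/35))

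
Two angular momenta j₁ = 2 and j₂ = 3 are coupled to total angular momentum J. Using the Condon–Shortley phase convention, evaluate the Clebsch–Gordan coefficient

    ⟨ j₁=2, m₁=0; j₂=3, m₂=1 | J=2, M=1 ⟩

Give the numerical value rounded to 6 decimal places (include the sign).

+√(1/7) ≈ +0.377964

triangle: 3!*1!*3!/8! = 36/40320
(j±m)!: 2!*2!*4!*2!*3!*1! = 1152
prefactor² = (2J+1)*Δ*N² = 36/7
  k=1: −1/(1!*2!*1!*3!*0!*0!) = -1/12
  k=2: +1/(2!*1!*0!*2!*1!*1!) = 1/4
Σ = 1/6  ⇒  CG² = 36/7*1/6² = 1/7
CG = +√(1/7) = +0.377964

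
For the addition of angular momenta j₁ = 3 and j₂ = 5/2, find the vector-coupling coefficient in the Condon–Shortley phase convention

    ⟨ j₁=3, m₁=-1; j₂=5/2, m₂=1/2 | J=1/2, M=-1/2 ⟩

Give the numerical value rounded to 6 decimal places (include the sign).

−√(4/21) = -0.436436

triangle: 5!·1!·0!/7! = 120/5040
(j±m)!: 2!·4!·3!·2!·0!·1! = 576
prefactor² = (2J+1)·Δ·N² = 192/7
  k=3: −1/(3!·2!·1!·0!·0!·0!) = -1/12
Σ = -1/12  ⇒  CG² = 192/7·(-1/12)² = 4/21
CG = −√(4/21) = -0.436436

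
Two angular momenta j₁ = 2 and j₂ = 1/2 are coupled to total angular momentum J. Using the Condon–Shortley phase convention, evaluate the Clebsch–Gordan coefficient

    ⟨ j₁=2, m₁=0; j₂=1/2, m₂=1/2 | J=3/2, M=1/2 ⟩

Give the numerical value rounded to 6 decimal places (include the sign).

√[4·1!3!0!/5! · 2!2!1!0!2!1!] = √(8/5)
  +(−1)^1/∏(1,0,1,0,2,0)! = -1/2  (running -1/2)
⟨..|..⟩ = √(8/5)·(-1/2) = -0.632456

−√(2/5) ≈ -0.632456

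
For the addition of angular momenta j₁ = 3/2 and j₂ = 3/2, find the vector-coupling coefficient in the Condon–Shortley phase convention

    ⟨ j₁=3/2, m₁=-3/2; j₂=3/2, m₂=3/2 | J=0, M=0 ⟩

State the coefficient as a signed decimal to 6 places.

-0.500000  (= −√(1/4))

triangle: 3!*0!*0!/4! = 6/24
(j±m)!: 0!*3!*3!*0!*0!*0! = 36
prefactor² = (2J+1)*Δ*N² = 9
  k=3: −1/(3!*0!*0!*0!*0!*0!) = -1/6
Σ = -1/6  ⇒  CG² = 9*(-1/6)² = 1/4
CG = −√(1/4) = -0.500000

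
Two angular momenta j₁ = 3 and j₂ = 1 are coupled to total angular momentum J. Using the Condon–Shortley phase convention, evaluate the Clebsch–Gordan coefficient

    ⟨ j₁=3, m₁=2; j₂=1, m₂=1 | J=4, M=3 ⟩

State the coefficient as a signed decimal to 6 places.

+0.866025  (= +√(3/4))

√[9·0!6!2!/9! · 5!1!2!0!7!1!] = √(43200)
  +(−1)^0/∏(0,0,1,2,5,0)! = 1/240  (running 1/240)
⟨..|..⟩ = √(43200)·(1/240) = +0.866025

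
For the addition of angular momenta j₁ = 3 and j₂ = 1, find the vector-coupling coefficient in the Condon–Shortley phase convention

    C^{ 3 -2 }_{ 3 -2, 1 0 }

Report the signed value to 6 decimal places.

j₁+j₂−J=1  J+j₁−j₂=5  J−j₁+j₂=1  j₁+j₂+J+1=8
(j₁±m₁, j₂±m₂, J±M) = (1,5,1,1,1,5)
P² = 300
sum k=0..1:
  [0] +1/120 = 1/120
  [1] −1/24 = -1/24
S = -1/30
C² = P²·S² = 1/3 ; C = -0.577350

-0.577350  (= −√(1/3))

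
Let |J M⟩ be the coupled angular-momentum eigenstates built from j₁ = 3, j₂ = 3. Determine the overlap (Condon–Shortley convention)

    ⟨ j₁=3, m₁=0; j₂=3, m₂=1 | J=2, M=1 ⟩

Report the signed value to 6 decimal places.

j₁+j₂−J=4  J+j₁−j₂=2  J−j₁+j₂=2  j₁+j₂+J+1=9
(j₁±m₁, j₂±m₂, J±M) = (3,3,4,2,3,1)
P² = 96/7
sum k=2..3:
  [2] +1/8 = 1/8
  [3] −1/12 = -1/12
S = 1/24
C² = P²·S² = 1/42 ; C = +0.154303

+√(1/42) = +0.154303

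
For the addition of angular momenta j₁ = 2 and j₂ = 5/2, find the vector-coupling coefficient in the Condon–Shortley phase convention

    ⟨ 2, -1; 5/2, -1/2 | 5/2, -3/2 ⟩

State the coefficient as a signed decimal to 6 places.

−√(6/35) ≈ -0.414039

√[6·2!2!3!/8! · 1!3!2!3!1!4!] = √(216/35)
  +(−1)^1/∏(1,1,2,1,0,2)! = -1/4  (running -1/4)
  +(−1)^2/∏(2,0,1,0,1,3)! = 1/12  (running -1/6)
⟨..|..⟩ = √(216/35)·(-1/6) = -0.414039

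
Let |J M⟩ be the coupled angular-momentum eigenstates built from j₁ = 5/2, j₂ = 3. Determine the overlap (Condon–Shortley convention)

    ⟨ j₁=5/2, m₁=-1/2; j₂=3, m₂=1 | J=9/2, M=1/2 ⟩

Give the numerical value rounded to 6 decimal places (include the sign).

√[10·1!4!5!/11! · 2!3!4!2!5!4!] = √(92160/77)
  +(−1)^0/∏(0,1,3,4,1,1)! = 1/144  (running 1/144)
  +(−1)^1/∏(1,0,2,3,2,2)! = -1/48  (running -1/72)
⟨..|..⟩ = √(92160/77)·(-1/72) = -0.480500

-0.480500  (= −√(160/693))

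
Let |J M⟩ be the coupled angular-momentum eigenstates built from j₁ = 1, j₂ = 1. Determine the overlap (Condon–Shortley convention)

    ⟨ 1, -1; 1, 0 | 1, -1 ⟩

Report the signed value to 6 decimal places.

-0.707107  (= −√(1/2))

j₁+j₂−J=1  J+j₁−j₂=1  J−j₁+j₂=1  j₁+j₂+J+1=4
(j₁±m₁, j₂±m₂, J±M) = (0,2,1,1,0,2)
P² = 1/2
sum k=1..1:
  [1] −1/1 = -1
S = -1
C² = P²·S² = 1/2 ; C = -0.707107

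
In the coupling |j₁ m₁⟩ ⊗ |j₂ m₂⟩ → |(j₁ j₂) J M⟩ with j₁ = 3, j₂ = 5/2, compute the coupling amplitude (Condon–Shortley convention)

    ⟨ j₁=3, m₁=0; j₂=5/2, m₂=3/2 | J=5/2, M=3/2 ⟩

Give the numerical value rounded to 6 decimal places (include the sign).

+√(7/30) = +0.483046

triangle: 3!·3!·2!/9! = 72/362880
(j±m)!: 3!·3!·4!·1!·4!·1! = 20736
prefactor² = (2J+1)·Δ·N² = 864/35
  k=2: +1/(2!·1!·1!·2!·2!·0!) = 1/8
  k=3: −1/(3!·0!·0!·1!·3!·1!) = -1/36
Σ = 7/72  ⇒  CG² = 864/35·7/72² = 7/30
CG = +√(7/30) = +0.483046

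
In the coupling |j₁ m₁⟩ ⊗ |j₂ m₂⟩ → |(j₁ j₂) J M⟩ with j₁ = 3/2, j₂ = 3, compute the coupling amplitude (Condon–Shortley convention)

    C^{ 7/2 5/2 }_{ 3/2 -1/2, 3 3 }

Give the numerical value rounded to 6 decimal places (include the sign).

-0.617213  (= −√(8/21))

triangle: 1!·2!·5!/9! = 240/362880
(j±m)!: 1!·2!·6!·0!·6!·1! = 1036800
prefactor² = (2J+1)·Δ·N² = 38400/7
  k=1: −1/(1!·0!·1!·5!·1!·0!) = -1/120
Σ = -1/120  ⇒  CG² = 38400/7·(-1/120)² = 8/21
CG = −√(8/21) = -0.617213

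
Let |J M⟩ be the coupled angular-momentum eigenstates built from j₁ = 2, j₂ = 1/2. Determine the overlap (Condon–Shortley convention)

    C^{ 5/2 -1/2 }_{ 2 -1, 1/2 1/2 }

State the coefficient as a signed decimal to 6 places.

triangle: 0!·4!·1!/6! = 24/720
(j±m)!: 1!·3!·1!·0!·2!·3! = 72
prefactor² = (2J+1)·Δ·N² = 72/5
  k=0: +1/(0!·0!·3!·1!·1!·0!) = 1/6
Σ = 1/6  ⇒  CG² = 72/5·1/6² = 2/5
CG = +√(2/5) = +0.632456

+√(2/5) ≈ +0.632456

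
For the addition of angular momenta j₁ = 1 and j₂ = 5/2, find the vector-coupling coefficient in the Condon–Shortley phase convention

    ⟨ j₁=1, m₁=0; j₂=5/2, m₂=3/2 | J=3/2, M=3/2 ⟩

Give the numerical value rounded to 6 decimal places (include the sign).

√[4·2!0!3!/6! · 1!1!4!1!3!0!] = √(48/5)
  +(−1)^1/∏(1,1,0,3,0,0)! = -1/6  (running -1/6)
⟨..|..⟩ = √(48/5)·(-1/6) = -0.516398

-0.516398  (= −√(4/15))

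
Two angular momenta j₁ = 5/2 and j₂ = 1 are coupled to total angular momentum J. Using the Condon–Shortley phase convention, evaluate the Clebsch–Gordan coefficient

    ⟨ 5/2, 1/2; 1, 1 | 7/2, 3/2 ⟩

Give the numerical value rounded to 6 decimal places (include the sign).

j₁+j₂−J=0  J+j₁−j₂=5  J−j₁+j₂=2  j₁+j₂+J+1=8
(j₁±m₁, j₂±m₂, J±M) = (3,2,2,0,5,2)
P² = 1920/7
sum k=0..0:
  [0] +1/24 = 1/24
S = 1/24
C² = P²·S² = 10/21 ; C = +0.690066

+0.690066  (= +√(10/21))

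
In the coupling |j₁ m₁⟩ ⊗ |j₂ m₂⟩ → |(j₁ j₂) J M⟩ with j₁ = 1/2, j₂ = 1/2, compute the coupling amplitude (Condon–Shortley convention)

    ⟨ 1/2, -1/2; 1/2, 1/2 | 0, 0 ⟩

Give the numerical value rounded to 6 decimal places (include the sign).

−√(1/2) = -0.707107

j₁+j₂−J=1  J+j₁−j₂=0  J−j₁+j₂=0  j₁+j₂+J+1=2
(j₁±m₁, j₂±m₂, J±M) = (0,1,1,0,0,0)
P² = 1/2
sum k=1..1:
  [1] −1/1 = -1
S = -1
C² = P²·S² = 1/2 ; C = -0.707107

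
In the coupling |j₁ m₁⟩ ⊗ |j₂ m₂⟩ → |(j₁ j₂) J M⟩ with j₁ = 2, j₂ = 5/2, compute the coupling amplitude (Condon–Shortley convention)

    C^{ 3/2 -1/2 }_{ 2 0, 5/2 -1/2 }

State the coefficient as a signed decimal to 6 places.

j₁+j₂−J=3  J+j₁−j₂=1  J−j₁+j₂=2  j₁+j₂+J+1=7
(j₁±m₁, j₂±m₂, J±M) = (2,2,2,3,1,2)
P² = 32/35
sum k=1..2:
  [1] −1/2 = -1/2
  [2] +1/4 = 1/4
S = -1/4
C² = P²·S² = 2/35 ; C = -0.239046

-0.239046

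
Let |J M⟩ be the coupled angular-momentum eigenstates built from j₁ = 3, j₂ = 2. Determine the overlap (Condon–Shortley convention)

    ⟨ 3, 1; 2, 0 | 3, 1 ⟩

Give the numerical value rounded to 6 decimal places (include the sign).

-0.387298  (= −√(3/20))

triangle: 2!×4!×2!/9! = 96/362880
(j±m)!: 4!×2!×2!×2!×4!×2! = 9216
prefactor² = (2J+1)×Δ×N² = 256/15
  k=0: +1/(0!×2!×2!×2!×2!×0!) = 1/16
  k=1: −1/(1!×1!×1!×1!×3!×1!) = -1/6
  k=2: +1/(2!×0!×0!×0!×4!×2!) = 1/96
Σ = -3/32  ⇒  CG² = 256/15×(-3/32)² = 3/20
CG = −√(3/20) = -0.387298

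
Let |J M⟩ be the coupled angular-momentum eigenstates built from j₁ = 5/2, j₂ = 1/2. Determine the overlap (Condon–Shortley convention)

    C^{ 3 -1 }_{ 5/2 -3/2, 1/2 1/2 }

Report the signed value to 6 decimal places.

+0.577350

triangle: 0!*5!*1!/7! = 120/5040
(j±m)!: 1!*4!*1!*0!*2!*4! = 1152
prefactor² = (2J+1)*Δ*N² = 192
  k=0: +1/(0!*0!*4!*1!*1!*0!) = 1/24
Σ = 1/24  ⇒  CG² = 192*1/24² = 1/3
CG = +√(1/3) = +0.577350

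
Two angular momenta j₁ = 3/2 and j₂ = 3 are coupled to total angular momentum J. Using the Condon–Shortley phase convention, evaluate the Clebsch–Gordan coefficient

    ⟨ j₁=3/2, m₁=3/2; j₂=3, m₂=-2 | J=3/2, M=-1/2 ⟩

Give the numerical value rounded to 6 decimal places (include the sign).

j₁+j₂−J=3  J+j₁−j₂=0  J−j₁+j₂=3  j₁+j₂+J+1=7
(j₁±m₁, j₂±m₂, J±M) = (3,0,1,5,1,2)
P² = 288/7
sum k=0..0:
  [0] +1/12 = 1/12
S = 1/12
C² = P²·S² = 2/7 ; C = +0.534522

+√(2/7) ≈ +0.534522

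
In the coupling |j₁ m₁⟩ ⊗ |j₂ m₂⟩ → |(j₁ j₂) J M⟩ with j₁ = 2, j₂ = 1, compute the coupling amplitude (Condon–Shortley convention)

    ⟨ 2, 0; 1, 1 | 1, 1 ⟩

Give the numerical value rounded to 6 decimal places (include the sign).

+0.316228

triangle: 2!*2!*0!/5! = 4/120
(j±m)!: 2!*2!*2!*0!*2!*0! = 16
prefactor² = (2J+1)*Δ*N² = 8/5
  k=2: +1/(2!*0!*0!*0!*2!*0!) = 1/4
Σ = 1/4  ⇒  CG² = 8/5*1/4² = 1/10
CG = +√(1/10) = +0.316228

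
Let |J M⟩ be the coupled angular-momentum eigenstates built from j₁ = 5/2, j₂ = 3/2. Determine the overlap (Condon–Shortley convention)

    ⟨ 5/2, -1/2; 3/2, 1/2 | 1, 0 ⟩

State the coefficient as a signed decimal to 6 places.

+√(3/10) = +0.547723

j₁+j₂−J=3  J+j₁−j₂=2  J−j₁+j₂=0  j₁+j₂+J+1=6
(j₁±m₁, j₂±m₂, J±M) = (2,3,2,1,1,1)
P² = 6/5
sum k=2..2:
  [2] +1/2 = 1/2
S = 1/2
C² = P²·S² = 3/10 ; C = +0.547723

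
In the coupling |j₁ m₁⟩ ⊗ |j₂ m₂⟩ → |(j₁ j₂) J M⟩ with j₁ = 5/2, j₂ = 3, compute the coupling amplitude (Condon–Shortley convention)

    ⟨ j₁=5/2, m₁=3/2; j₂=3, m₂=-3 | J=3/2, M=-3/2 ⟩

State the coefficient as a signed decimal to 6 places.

j₁+j₂−J=4  J+j₁−j₂=1  J−j₁+j₂=2  j₁+j₂+J+1=8
(j₁±m₁, j₂±m₂, J±M) = (4,1,0,6,0,3)
P² = 3456/7
sum k=0..0:
  [0] +1/48 = 1/48
S = 1/48
C² = P²·S² = 3/14 ; C = +0.462910

+0.462910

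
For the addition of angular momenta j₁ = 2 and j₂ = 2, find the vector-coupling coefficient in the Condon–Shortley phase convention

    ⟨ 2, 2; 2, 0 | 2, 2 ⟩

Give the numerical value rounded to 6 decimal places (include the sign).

√[5·2!2!2!/7! · 4!0!2!2!4!0!] = √(128/7)
  +(−1)^0/∏(0,2,0,2,2,0)! = 1/8  (running 1/8)
⟨..|..⟩ = √(128/7)·(1/8) = +0.534522

+√(2/7) ≈ +0.534522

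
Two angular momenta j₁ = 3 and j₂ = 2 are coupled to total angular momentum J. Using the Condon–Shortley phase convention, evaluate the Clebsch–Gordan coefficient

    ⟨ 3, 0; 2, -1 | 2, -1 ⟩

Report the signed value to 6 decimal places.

−√(2/7) = -0.534522

triangle: 3!*3!*1!/8! = 36/40320
(j±m)!: 3!*3!*1!*3!*1!*3! = 1296
prefactor² = (2J+1)*Δ*N² = 81/14
  k=0: +1/(0!*3!*3!*1!*0!*0!) = 1/36
  k=1: −1/(1!*2!*2!*0!*1!*1!) = -1/4
Σ = -2/9  ⇒  CG² = 81/14*(-2/9)² = 2/7
CG = −√(2/7) = -0.534522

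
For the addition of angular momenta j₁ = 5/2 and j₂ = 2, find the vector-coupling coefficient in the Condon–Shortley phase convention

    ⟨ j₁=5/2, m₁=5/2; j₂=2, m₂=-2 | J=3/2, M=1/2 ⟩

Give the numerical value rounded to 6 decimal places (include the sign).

+√(8/21) ≈ +0.617213

triangle: 3!×2!×1!/7! = 12/5040
(j±m)!: 5!×0!×0!×4!×2!×1! = 5760
prefactor² = (2J+1)×Δ×N² = 384/7
  k=0: +1/(0!×3!×0!×0!×2!×1!) = 1/12
Σ = 1/12  ⇒  CG² = 384/7×1/12² = 8/21
CG = +√(8/21) = +0.617213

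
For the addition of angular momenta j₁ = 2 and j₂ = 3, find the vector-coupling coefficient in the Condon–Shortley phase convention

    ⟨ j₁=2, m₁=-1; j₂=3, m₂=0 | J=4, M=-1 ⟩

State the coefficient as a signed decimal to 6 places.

-0.462910  (= −√(3/14))

√[9·1!3!5!/10! · 1!3!3!3!3!5!] = √(1944/7)
  +(−1)^0/∏(0,1,3,3,0,2)! = 1/72  (running 1/72)
  +(−1)^1/∏(1,0,2,2,1,3)! = -1/24  (running -1/36)
⟨..|..⟩ = √(1944/7)·(-1/36) = -0.462910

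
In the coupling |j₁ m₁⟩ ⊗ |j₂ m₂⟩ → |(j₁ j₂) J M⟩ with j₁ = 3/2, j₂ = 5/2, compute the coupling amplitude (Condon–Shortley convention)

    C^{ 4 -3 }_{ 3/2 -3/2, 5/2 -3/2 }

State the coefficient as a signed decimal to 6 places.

j₁+j₂−J=0  J+j₁−j₂=3  J−j₁+j₂=5  j₁+j₂+J+1=9
(j₁±m₁, j₂±m₂, J±M) = (0,3,1,4,1,7)
P² = 12960
sum k=0..0:
  [0] +1/144 = 1/144
S = 1/144
C² = P²·S² = 5/8 ; C = +0.790569

+√(5/8) ≈ +0.790569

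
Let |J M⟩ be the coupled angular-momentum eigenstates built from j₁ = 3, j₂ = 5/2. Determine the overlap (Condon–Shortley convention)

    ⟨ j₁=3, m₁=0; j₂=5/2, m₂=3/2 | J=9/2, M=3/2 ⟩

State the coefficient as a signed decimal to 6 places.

j₁+j₂−J=1  J+j₁−j₂=5  J−j₁+j₂=4  j₁+j₂+J+1=11
(j₁±m₁, j₂±m₂, J±M) = (3,3,4,1,6,3)
P² = 207360/77
sum k=0..1:
  [0] +1/288 = 1/288
  [1] −1/72 = -1/72
S = -1/96
C² = P²·S² = 45/154 ; C = -0.540562

-0.540562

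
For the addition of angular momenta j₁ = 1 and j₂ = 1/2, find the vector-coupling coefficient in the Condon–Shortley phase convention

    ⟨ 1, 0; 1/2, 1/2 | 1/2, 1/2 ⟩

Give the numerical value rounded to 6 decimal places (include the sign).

−√(1/3) = -0.577350

j₁+j₂−J=1  J+j₁−j₂=1  J−j₁+j₂=0  j₁+j₂+J+1=3
(j₁±m₁, j₂±m₂, J±M) = (1,1,1,0,1,0)
P² = 1/3
sum k=1..1:
  [1] −1/1 = -1
S = -1
C² = P²·S² = 1/3 ; C = -0.577350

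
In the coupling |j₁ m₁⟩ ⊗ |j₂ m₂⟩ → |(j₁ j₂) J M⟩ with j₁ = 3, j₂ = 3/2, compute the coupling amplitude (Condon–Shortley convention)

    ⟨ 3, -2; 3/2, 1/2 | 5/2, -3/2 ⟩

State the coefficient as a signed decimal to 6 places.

+0.267261

j₁+j₂−J=2  J+j₁−j₂=4  J−j₁+j₂=1  j₁+j₂+J+1=8
(j₁±m₁, j₂±m₂, J±M) = (1,5,2,1,1,4)
P² = 288/7
sum k=1..2:
  [1] −1/24 = -1/24
  [2] +1/12 = 1/12
S = 1/24
C² = P²·S² = 1/14 ; C = +0.267261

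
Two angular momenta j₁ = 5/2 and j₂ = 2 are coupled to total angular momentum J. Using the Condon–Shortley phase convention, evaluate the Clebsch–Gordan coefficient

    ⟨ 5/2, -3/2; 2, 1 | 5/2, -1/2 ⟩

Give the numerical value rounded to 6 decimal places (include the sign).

+√(6/35) ≈ +0.414039

j₁+j₂−J=2  J+j₁−j₂=3  J−j₁+j₂=2  j₁+j₂+J+1=8
(j₁±m₁, j₂±m₂, J±M) = (1,4,3,1,2,3)
P² = 216/35
sum k=1..2:
  [1] −1/12 = -1/12
  [2] +1/4 = 1/4
S = 1/6
C² = P²·S² = 6/35 ; C = +0.414039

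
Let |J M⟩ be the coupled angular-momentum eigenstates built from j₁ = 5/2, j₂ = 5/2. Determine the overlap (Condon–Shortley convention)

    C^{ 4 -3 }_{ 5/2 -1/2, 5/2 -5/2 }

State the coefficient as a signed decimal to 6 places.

+√(1/2) ≈ +0.707107

j₁+j₂−J=1  J+j₁−j₂=4  J−j₁+j₂=4  j₁+j₂+J+1=10
(j₁±m₁, j₂±m₂, J±M) = (2,3,0,5,1,7)
P² = 10368
sum k=0..0:
  [0] +1/144 = 1/144
S = 1/144
C² = P²·S² = 1/2 ; C = +0.707107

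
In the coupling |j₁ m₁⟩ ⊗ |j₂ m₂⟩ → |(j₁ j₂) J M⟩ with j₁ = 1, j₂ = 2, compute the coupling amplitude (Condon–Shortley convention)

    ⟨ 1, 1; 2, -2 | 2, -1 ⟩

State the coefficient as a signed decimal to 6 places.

+0.577350

j₁+j₂−J=1  J+j₁−j₂=1  J−j₁+j₂=3  j₁+j₂+J+1=6
(j₁±m₁, j₂±m₂, J±M) = (2,0,0,4,1,3)
P² = 12
sum k=0..0:
  [0] +1/6 = 1/6
S = 1/6
C² = P²·S² = 1/3 ; C = +0.577350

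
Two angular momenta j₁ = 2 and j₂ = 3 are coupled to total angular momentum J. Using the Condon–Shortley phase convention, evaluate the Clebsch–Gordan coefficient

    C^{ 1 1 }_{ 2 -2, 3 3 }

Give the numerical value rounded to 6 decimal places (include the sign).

√[3·4!0!2!/7! · 0!4!6!0!2!0!] = √(6912/7)
  +(−1)^4/∏(4,0,0,2,0,0)! = 1/48  (running 1/48)
⟨..|..⟩ = √(6912/7)·(1/48) = +0.654654

+√(3/7) = +0.654654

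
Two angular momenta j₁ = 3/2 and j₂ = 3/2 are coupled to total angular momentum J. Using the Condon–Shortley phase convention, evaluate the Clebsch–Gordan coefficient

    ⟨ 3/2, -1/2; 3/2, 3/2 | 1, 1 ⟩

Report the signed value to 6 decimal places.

+0.547723

j₁+j₂−J=2  J+j₁−j₂=1  J−j₁+j₂=1  j₁+j₂+J+1=5
(j₁±m₁, j₂±m₂, J±M) = (1,2,3,0,2,0)
P² = 6/5
sum k=2..2:
  [2] +1/2 = 1/2
S = 1/2
C² = P²·S² = 3/10 ; C = +0.547723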